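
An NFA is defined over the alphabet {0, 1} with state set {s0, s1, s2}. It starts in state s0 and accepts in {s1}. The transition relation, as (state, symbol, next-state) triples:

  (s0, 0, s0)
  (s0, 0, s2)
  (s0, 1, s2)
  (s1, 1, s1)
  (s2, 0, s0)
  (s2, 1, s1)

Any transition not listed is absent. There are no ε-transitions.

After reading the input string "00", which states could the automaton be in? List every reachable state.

{s0, s2}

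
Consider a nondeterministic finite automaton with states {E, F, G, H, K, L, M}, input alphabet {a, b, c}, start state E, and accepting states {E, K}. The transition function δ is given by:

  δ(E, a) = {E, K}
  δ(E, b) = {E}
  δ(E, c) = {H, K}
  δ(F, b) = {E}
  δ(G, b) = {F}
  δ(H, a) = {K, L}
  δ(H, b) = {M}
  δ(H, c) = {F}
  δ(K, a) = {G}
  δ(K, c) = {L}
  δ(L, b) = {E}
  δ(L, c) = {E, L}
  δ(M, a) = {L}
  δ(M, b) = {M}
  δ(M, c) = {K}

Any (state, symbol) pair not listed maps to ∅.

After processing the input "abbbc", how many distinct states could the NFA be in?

Start in {E}.
Read 'a': {E} → {E, K}.
Read 'b': {E, K} → {E}.
Read 'b': {E} → {E}.
Read 'b': {E} → {E}.
Read 'c': {E} → {H, K}.
That set has 2 states.

2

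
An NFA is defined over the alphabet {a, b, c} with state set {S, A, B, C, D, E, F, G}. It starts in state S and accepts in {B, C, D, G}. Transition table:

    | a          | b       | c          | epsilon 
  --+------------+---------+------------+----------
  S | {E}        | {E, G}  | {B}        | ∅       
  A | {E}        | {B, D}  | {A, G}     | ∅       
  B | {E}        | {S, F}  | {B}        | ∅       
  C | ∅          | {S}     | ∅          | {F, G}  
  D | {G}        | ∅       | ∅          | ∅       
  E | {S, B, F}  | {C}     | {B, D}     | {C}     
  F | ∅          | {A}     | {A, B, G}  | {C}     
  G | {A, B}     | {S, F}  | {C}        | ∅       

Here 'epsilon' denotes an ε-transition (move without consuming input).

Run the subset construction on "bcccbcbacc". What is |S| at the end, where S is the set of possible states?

5

Start in {S}.
Read 'b': S→{E, G}; union {E, G}; ε-closure = {C, E, F, G}.
Read 'c': C→∅, E→{B, D}, F→{A, B, G}, G→{C}; union {A, B, C, D, G}; ε-closure = {A, B, C, D, F, G}.
Read 'c': A→{A, G}, B→{B}, C→∅, D→∅, F→{A, B, G}, G→{C}; union {A, B, C, G}; ε-closure = {A, B, C, F, G}.
Read 'c': A→{A, G}, B→{B}, C→∅, F→{A, B, G}, G→{C}; union {A, B, C, G}; ε-closure = {A, B, C, F, G}.
Read 'b': A→{B, D}, B→{S, F}, C→{S}, F→{A}, G→{S, F}; union {S, A, B, D, F}; ε-closure = {S, A, B, C, D, F, G}.
Read 'c': S→{B}, A→{A, G}, B→{B}, C→∅, D→∅, F→{A, B, G}, G→{C}; union {A, B, C, G}; ε-closure = {A, B, C, F, G}.
Read 'b': A→{B, D}, B→{S, F}, C→{S}, F→{A}, G→{S, F}; union {S, A, B, D, F}; ε-closure = {S, A, B, C, D, F, G}.
Read 'a': S→{E}, A→{E}, B→{E}, C→∅, D→{G}, F→∅, G→{A, B}; union {A, B, E, G}; ε-closure = {A, B, C, E, F, G}.
Read 'c': A→{A, G}, B→{B}, C→∅, E→{B, D}, F→{A, B, G}, G→{C}; union {A, B, C, D, G}; ε-closure = {A, B, C, D, F, G}.
Read 'c': A→{A, G}, B→{B}, C→∅, D→∅, F→{A, B, G}, G→{C}; union {A, B, C, G}; ε-closure = {A, B, C, F, G}.
That set has 5 states.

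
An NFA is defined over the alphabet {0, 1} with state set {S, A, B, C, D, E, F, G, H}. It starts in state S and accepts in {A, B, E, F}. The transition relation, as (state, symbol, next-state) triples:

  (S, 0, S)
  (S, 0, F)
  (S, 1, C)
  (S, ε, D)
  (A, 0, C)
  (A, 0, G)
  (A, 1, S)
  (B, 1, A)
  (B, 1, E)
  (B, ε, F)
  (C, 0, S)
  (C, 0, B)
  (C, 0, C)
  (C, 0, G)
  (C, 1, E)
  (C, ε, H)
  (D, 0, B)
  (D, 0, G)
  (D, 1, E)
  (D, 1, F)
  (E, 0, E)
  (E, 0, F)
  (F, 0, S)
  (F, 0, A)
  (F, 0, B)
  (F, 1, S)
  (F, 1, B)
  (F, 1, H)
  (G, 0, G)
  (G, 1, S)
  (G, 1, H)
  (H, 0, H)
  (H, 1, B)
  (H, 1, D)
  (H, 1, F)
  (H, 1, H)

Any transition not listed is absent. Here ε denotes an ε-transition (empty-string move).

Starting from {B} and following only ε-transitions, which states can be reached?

Begin with {B}.
ε-move B → F; add F.

{B, F}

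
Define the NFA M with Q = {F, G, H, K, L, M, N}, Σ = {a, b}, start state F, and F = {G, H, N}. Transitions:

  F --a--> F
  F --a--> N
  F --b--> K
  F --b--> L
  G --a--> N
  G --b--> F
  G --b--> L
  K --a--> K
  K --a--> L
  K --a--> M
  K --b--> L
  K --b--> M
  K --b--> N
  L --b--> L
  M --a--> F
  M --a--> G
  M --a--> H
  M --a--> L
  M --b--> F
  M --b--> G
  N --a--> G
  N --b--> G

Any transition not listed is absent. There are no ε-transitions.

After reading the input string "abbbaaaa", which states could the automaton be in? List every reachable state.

Start in {F}.
Read 'a': F→{F, N}; now {F, N}.
Read 'b': F→{K, L}, N→{G}; now {G, K, L}.
Read 'b': G→{F, L}, K→{L, M, N}, L→{L}; now {F, L, M, N}.
Read 'b': F→{K, L}, L→{L}, M→{F, G}, N→{G}; now {F, G, K, L}.
Read 'a': F→{F, N}, G→{N}, K→{K, L, M}, L→∅; now {F, K, L, M, N}.
Read 'a': F→{F, N}, K→{K, L, M}, L→∅, M→{F, G, H, L}, N→{G}; now {F, G, H, K, L, M, N}.
Read 'a': F→{F, N}, G→{N}, H→∅, K→{K, L, M}, L→∅, M→{F, G, H, L}, N→{G}; now {F, G, H, K, L, M, N}.
Read 'a': F→{F, N}, G→{N}, H→∅, K→{K, L, M}, L→∅, M→{F, G, H, L}, N→{G}; now {F, G, H, K, L, M, N}.

{F, G, H, K, L, M, N}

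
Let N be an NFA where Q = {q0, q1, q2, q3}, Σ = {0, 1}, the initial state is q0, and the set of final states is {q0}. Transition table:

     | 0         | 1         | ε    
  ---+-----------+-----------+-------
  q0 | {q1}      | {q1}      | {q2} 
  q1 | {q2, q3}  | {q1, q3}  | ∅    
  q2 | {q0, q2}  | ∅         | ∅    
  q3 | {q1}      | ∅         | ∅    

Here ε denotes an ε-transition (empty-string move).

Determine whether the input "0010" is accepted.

No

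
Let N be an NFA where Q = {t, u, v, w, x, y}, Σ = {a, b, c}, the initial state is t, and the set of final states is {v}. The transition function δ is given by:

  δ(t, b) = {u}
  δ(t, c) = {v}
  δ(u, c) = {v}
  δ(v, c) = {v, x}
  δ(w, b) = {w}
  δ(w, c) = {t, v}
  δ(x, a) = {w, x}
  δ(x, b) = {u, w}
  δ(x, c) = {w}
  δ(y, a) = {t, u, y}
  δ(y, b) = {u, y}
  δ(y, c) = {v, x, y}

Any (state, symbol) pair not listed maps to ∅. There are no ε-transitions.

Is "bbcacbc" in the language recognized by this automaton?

Start in {t}.
Read 'b': {t} → {u}.
Read 'b': {u} → ∅.
The set is empty and remains empty for the remaining 5 symbols.
The final set ∅ contains no accepting state.

No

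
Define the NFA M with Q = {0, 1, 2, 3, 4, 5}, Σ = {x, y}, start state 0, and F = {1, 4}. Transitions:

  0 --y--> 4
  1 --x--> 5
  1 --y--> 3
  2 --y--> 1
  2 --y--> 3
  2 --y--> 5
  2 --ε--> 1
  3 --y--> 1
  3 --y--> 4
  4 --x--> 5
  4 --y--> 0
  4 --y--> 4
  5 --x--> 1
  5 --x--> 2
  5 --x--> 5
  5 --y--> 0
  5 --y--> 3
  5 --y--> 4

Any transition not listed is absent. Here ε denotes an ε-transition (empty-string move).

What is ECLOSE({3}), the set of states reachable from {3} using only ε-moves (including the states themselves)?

{3}

Begin with {3}.
No ε-moves leave this set, so the closure equals the set itself.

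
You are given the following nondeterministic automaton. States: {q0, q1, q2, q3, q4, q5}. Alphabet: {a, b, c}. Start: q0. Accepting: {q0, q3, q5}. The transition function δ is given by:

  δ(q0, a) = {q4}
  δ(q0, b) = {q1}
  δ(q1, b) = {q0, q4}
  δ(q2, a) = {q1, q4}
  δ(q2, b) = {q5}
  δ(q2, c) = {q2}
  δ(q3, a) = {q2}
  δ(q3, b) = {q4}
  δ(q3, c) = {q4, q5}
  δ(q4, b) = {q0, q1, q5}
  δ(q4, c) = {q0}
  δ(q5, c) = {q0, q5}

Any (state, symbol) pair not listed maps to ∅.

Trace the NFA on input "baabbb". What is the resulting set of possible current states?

∅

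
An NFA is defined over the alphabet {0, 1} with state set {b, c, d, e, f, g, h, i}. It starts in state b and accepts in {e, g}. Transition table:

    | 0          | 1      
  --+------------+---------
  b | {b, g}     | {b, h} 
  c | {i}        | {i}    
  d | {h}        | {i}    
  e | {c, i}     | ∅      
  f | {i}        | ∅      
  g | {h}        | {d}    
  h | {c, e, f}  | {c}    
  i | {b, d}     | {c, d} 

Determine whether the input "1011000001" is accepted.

No

Start in {b}.
Read '1': b→{b, h}; now {b, h}.
Read '0': b→{b, g}, h→{c, e, f}; now {b, c, e, f, g}.
Read '1': b→{b, h}, c→{i}, e→∅, f→∅, g→{d}; now {b, d, h, i}.
Read '1': b→{b, h}, d→{i}, h→{c}, i→{c, d}; now {b, c, d, h, i}.
Read '0': b→{b, g}, c→{i}, d→{h}, h→{c, e, f}, i→{b, d}; now {b, c, d, e, f, g, h, i}.
Read '0': b→{b, g}, c→{i}, d→{h}, e→{c, i}, f→{i}, g→{h}, h→{c, e, f}, i→{b, d}; now {b, c, d, e, f, g, h, i}.
Read '0': b→{b, g}, c→{i}, d→{h}, e→{c, i}, f→{i}, g→{h}, h→{c, e, f}, i→{b, d}; now {b, c, d, e, f, g, h, i}.
Read '0': b→{b, g}, c→{i}, d→{h}, e→{c, i}, f→{i}, g→{h}, h→{c, e, f}, i→{b, d}; now {b, c, d, e, f, g, h, i}.
Read '0': b→{b, g}, c→{i}, d→{h}, e→{c, i}, f→{i}, g→{h}, h→{c, e, f}, i→{b, d}; now {b, c, d, e, f, g, h, i}.
Read '1': b→{b, h}, c→{i}, d→{i}, e→∅, f→∅, g→{d}, h→{c}, i→{c, d}; now {b, c, d, h, i}.
The final set {b, c, d, h, i} contains no accepting state.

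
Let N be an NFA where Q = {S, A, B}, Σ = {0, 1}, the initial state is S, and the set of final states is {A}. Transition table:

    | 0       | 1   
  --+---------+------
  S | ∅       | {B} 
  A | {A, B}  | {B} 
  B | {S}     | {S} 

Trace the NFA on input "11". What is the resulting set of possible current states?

Start in {S}.
Read '1': S→{B}; now {B}.
Read '1': B→{S}; now {S}.

{S}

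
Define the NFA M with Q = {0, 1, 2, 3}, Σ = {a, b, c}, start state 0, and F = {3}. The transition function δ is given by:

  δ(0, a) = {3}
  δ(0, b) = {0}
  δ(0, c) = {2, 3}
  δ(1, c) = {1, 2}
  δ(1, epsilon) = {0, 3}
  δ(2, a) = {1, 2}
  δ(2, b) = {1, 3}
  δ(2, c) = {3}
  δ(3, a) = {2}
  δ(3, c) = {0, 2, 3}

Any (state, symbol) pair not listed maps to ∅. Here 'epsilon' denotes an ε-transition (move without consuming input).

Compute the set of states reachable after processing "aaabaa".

Start in {0}.
Read 'a': 0→{3}; now {3}.
Read 'a': 3→{2}; now {2}.
Read 'a': 2→{1, 2}; union {1, 2}; ε-closure = {0, 1, 2, 3}.
Read 'b': 0→{0}, 1→∅, 2→{1, 3}, 3→∅; now {0, 1, 3}.
Read 'a': 0→{3}, 1→∅, 3→{2}; now {2, 3}.
Read 'a': 2→{1, 2}, 3→{2}; union {1, 2}; ε-closure = {0, 1, 2, 3}.

{0, 1, 2, 3}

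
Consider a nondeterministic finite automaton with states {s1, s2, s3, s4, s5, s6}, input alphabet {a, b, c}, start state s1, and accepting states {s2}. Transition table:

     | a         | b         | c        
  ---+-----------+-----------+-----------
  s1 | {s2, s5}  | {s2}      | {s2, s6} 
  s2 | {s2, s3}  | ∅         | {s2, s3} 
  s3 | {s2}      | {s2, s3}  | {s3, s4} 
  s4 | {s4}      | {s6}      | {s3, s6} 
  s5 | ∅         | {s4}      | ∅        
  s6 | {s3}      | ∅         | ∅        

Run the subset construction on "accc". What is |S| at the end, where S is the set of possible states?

Start in {s1}.
Read 'a': s1→{s2, s5}; now {s2, s5}.
Read 'c': s2→{s2, s3}, s5→∅; now {s2, s3}.
Read 'c': s2→{s2, s3}, s3→{s3, s4}; now {s2, s3, s4}.
Read 'c': s2→{s2, s3}, s3→{s3, s4}, s4→{s3, s6}; now {s2, s3, s4, s6}.
That set has 4 states.

4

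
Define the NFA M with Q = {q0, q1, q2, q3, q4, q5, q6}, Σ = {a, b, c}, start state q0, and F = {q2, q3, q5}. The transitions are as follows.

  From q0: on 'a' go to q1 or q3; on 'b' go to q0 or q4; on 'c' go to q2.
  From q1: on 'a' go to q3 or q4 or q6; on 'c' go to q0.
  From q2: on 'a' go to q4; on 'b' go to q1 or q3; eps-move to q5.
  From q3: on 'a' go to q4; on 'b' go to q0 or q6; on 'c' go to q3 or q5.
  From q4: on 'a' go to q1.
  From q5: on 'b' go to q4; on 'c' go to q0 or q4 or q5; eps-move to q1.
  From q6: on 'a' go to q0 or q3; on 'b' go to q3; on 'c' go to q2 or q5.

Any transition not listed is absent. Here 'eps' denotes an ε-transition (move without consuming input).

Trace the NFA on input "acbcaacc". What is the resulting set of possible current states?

Start in {q0}.
Read 'a': q0→{q1, q3}; now {q1, q3}.
Read 'c': q1→{q0}, q3→{q3, q5}; union {q0, q3, q5}; ε-closure = {q0, q1, q3, q5}.
Read 'b': q0→{q0, q4}, q1→∅, q3→{q0, q6}, q5→{q4}; now {q0, q4, q6}.
Read 'c': q0→{q2}, q4→∅, q6→{q2, q5}; union {q2, q5}; ε-closure = {q1, q2, q5}.
Read 'a': q1→{q3, q4, q6}, q2→{q4}, q5→∅; now {q3, q4, q6}.
Read 'a': q3→{q4}, q4→{q1}, q6→{q0, q3}; now {q0, q1, q3, q4}.
Read 'c': q0→{q2}, q1→{q0}, q3→{q3, q5}, q4→∅; union {q0, q2, q3, q5}; ε-closure = {q0, q1, q2, q3, q5}.
Read 'c': q0→{q2}, q1→{q0}, q2→∅, q3→{q3, q5}, q5→{q0, q4, q5}; union {q0, q2, q3, q4, q5}; ε-closure = {q0, q1, q2, q3, q4, q5}.

{q0, q1, q2, q3, q4, q5}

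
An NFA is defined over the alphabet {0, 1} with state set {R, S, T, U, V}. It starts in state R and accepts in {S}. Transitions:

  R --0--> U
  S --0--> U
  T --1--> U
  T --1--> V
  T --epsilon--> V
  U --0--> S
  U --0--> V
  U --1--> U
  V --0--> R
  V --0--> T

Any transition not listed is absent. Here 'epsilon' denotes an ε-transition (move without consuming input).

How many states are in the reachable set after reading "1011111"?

0

Start in {R}.
Read '1': {R} → ∅.
The set is empty and remains empty for the remaining 6 symbols.
That set has 0 states.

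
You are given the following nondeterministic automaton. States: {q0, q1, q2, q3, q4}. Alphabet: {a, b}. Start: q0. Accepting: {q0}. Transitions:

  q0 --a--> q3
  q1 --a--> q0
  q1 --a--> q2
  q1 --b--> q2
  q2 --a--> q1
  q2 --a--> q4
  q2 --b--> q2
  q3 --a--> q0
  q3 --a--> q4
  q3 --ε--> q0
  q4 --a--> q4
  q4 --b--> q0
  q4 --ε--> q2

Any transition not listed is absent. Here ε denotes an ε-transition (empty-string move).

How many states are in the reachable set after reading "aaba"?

Start in {q0}.
Read 'a': q0→{q3}; union {q3}; ε-closure = {q0, q3}.
Read 'a': q0→{q3}, q3→{q0, q4}; union {q0, q3, q4}; ε-closure = {q0, q2, q3, q4}.
Read 'b': q0→∅, q2→{q2}, q3→∅, q4→{q0}; now {q0, q2}.
Read 'a': q0→{q3}, q2→{q1, q4}; union {q1, q3, q4}; ε-closure = {q0, q1, q2, q3, q4}.
That set has 5 states.

5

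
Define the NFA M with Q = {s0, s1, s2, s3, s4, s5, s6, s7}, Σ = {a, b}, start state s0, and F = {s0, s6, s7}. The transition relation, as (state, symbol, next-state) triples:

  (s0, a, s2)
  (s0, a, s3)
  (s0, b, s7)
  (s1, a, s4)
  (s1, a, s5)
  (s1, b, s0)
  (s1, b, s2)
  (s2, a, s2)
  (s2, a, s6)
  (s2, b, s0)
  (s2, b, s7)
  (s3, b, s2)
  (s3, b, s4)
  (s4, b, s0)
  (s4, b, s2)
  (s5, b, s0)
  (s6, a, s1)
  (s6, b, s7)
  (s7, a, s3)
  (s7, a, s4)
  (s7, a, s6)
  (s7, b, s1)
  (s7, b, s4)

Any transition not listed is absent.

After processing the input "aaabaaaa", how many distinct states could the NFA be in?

5

Start in {s0}.
Read 'a': s0→{s2, s3}; now {s2, s3}.
Read 'a': s2→{s2, s6}, s3→∅; now {s2, s6}.
Read 'a': s2→{s2, s6}, s6→{s1}; now {s1, s2, s6}.
Read 'b': s1→{s0, s2}, s2→{s0, s7}, s6→{s7}; now {s0, s2, s7}.
Read 'a': s0→{s2, s3}, s2→{s2, s6}, s7→{s3, s4, s6}; now {s2, s3, s4, s6}.
Read 'a': s2→{s2, s6}, s3→∅, s4→∅, s6→{s1}; now {s1, s2, s6}.
Read 'a': s1→{s4, s5}, s2→{s2, s6}, s6→{s1}; now {s1, s2, s4, s5, s6}.
Read 'a': s1→{s4, s5}, s2→{s2, s6}, s4→∅, s5→∅, s6→{s1}; now {s1, s2, s4, s5, s6}.
That set has 5 states.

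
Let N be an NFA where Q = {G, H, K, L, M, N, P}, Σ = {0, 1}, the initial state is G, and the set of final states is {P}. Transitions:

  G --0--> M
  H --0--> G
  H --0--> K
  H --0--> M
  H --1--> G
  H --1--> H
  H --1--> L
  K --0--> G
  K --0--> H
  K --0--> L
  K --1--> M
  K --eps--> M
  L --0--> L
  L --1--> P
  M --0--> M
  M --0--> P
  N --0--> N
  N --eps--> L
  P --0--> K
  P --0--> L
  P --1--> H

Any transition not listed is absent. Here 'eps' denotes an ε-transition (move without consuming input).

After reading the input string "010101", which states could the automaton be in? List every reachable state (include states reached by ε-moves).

Start in {G}.
Read '0': {G} → {M}.
Read '1': {M} → ∅.
The set is empty and remains empty for the remaining 4 symbols.

∅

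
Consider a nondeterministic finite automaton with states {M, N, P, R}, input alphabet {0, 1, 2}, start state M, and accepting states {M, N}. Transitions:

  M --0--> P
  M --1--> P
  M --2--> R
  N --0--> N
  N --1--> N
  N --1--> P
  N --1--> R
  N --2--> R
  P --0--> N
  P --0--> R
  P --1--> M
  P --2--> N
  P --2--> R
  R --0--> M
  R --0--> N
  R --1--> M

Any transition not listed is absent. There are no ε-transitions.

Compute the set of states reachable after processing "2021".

{M}

Start in {M}.
Read '2': {M} → {R}.
Read '0': {R} → {M, N}.
Read '2': {M, N} → {R}.
Read '1': {R} → {M}.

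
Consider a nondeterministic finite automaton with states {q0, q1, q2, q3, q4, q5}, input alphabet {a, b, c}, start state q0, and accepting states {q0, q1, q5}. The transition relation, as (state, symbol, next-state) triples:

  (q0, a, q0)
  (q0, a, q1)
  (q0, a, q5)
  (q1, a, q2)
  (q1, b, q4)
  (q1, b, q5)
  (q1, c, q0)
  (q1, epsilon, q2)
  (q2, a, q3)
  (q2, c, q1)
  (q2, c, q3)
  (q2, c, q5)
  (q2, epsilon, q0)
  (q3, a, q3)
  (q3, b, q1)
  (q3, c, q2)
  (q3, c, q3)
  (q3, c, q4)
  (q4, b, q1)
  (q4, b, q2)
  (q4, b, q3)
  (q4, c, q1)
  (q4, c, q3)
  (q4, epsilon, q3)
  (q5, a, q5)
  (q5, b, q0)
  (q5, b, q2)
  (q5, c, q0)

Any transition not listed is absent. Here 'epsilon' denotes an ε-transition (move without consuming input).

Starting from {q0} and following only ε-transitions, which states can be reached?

{q0}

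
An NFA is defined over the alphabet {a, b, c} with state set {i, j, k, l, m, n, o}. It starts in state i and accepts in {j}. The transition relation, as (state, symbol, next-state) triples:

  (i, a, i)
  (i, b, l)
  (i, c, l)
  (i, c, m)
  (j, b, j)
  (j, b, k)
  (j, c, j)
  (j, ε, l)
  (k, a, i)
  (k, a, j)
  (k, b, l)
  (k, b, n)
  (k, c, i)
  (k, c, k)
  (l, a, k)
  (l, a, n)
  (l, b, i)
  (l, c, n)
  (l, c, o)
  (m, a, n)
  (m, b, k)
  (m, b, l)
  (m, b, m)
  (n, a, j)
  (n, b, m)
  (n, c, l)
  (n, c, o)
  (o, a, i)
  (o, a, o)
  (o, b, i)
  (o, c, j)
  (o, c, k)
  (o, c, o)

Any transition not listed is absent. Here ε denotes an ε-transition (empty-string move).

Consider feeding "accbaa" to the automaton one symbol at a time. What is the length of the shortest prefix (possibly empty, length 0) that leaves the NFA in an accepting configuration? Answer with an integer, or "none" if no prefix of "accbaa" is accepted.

6

Start in {i}.
Read 'a': {i} → {i}.
Read 'c': {i} → {l, m}.
Read 'c': {l, m} → {n, o}.
Read 'b': {n, o} → {i, m}.
Read 'a': {i, m} → {i, n}.
Read 'a': {i, n} → {i, j, l}.
None of the earlier sets intersect F, but {i, j, l} does.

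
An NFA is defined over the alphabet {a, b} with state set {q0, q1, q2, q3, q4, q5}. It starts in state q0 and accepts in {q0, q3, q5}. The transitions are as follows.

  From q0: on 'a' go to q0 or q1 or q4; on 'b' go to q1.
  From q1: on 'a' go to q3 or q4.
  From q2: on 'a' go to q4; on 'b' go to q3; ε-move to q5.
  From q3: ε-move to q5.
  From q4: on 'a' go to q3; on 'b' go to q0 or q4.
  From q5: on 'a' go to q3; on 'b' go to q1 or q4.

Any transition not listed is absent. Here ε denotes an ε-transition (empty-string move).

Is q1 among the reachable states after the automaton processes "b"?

Start in {q0}.
Read 'b': q0→{q1}; now {q1}.
State q1 is in {q1}.

Yes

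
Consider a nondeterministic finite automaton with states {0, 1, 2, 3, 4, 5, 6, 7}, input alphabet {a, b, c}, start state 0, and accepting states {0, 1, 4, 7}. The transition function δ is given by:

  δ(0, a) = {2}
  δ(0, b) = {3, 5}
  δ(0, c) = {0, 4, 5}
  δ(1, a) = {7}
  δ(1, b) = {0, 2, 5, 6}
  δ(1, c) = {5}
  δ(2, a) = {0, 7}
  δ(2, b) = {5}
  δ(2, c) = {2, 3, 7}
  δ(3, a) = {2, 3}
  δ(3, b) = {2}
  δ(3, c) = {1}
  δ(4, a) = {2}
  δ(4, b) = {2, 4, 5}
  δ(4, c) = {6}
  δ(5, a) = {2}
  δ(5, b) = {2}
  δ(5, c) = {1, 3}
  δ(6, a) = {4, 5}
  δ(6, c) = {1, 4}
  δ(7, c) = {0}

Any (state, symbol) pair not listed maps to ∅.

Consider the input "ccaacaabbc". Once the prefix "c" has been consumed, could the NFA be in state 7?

Start in {0}.
Read 'c': {0} → {0, 4, 5}.
State 7 is not in {0, 4, 5}.

No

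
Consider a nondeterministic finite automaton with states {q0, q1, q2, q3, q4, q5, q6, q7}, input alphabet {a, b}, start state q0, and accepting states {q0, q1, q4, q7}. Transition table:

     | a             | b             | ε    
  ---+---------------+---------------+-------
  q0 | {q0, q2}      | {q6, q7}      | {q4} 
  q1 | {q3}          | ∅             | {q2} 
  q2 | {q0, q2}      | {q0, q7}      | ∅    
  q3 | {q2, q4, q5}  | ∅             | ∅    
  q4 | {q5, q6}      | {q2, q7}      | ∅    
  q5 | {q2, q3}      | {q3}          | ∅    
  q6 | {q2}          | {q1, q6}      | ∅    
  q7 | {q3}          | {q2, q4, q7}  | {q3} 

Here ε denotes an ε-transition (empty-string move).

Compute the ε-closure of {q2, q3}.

Begin with {q2, q3}.
No ε-moves leave this set, so the closure equals the set itself.

{q2, q3}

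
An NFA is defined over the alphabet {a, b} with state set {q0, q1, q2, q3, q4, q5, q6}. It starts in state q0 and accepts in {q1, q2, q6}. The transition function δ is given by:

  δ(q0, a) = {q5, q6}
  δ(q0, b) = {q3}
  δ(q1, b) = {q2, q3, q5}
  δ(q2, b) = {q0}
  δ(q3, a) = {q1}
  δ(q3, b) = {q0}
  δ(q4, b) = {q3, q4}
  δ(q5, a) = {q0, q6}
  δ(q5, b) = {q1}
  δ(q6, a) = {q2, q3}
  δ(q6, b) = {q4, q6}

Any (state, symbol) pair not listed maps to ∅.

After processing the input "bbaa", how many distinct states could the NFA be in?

4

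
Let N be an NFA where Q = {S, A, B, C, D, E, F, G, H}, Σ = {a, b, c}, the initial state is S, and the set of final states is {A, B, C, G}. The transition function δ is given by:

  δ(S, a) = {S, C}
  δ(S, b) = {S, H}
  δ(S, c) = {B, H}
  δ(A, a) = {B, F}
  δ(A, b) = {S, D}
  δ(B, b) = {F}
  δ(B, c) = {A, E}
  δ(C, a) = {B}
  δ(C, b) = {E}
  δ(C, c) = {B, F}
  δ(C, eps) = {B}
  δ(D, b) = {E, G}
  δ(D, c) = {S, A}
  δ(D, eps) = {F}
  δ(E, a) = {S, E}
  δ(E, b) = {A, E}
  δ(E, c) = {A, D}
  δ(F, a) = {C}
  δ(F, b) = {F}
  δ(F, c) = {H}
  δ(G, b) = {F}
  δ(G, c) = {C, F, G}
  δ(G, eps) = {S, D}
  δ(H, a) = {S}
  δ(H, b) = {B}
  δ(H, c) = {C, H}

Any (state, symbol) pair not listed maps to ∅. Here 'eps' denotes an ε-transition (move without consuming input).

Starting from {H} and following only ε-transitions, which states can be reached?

Begin with {H}.
No ε-moves leave this set, so the closure equals the set itself.

{H}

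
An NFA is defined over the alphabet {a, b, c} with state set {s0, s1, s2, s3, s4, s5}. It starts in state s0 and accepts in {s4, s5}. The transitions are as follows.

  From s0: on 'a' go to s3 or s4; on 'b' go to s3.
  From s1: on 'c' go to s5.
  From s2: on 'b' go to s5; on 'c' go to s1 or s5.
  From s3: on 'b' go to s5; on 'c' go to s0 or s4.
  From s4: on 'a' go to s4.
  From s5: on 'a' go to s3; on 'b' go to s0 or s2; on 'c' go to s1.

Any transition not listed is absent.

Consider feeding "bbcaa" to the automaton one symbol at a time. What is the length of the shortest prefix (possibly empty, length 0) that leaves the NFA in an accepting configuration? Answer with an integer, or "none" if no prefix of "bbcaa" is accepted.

2

Start in {s0}.
Read 'b': {s0} → {s3}.
Read 'b': {s3} → {s5}.
None of the earlier sets intersect F, but {s5} does.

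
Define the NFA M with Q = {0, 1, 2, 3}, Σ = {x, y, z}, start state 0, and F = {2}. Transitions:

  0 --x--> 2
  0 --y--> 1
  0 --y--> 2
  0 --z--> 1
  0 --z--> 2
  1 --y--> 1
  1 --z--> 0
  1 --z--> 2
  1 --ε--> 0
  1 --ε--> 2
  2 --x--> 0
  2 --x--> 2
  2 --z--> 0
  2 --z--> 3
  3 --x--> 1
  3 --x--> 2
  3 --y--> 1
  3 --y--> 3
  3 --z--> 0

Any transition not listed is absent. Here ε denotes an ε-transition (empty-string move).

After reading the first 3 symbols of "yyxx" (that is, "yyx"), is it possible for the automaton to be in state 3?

No

Start in {0}.
Read 'y': 0→{1, 2}; union {1, 2}; ε-closure = {0, 1, 2}.
Read 'y': 0→{1, 2}, 1→{1}, 2→∅; union {1, 2}; ε-closure = {0, 1, 2}.
Read 'x': 0→{2}, 1→∅, 2→{0, 2}; now {0, 2}.
State 3 is not in {0, 2}.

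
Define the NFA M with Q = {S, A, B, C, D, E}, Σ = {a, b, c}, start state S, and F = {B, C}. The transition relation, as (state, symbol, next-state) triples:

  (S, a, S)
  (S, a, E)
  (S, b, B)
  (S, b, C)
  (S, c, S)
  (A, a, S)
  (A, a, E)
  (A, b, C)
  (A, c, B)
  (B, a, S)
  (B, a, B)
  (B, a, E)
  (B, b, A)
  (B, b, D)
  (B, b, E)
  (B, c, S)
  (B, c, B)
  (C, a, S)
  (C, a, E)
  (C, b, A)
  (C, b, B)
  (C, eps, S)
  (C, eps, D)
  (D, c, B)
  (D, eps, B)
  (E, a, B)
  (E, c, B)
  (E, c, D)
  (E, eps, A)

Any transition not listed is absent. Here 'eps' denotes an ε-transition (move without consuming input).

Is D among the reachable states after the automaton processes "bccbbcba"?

Start in {S}.
Read 'b': S→{B, C}; union {B, C}; ε-closure = {S, B, C, D}.
Read 'c': S→{S}, B→{S, B}, C→∅, D→{B}; now {S, B}.
Read 'c': S→{S}, B→{S, B}; now {S, B}.
Read 'b': S→{B, C}, B→{A, D, E}; union {A, B, C, D, E}; ε-closure = {S, A, B, C, D, E}.
Read 'b': S→{B, C}, A→{C}, B→{A, D, E}, C→{A, B}, D→∅, E→∅; union {A, B, C, D, E}; ε-closure = {S, A, B, C, D, E}.
Read 'c': S→{S}, A→{B}, B→{S, B}, C→∅, D→{B}, E→{B, D}; now {S, B, D}.
Read 'b': S→{B, C}, B→{A, D, E}, D→∅; union {A, B, C, D, E}; ε-closure = {S, A, B, C, D, E}.
Read 'a': S→{S, E}, A→{S, E}, B→{S, B, E}, C→{S, E}, D→∅, E→{B}; union {S, B, E}; ε-closure = {S, A, B, E}.
State D is not in {S, A, B, E}.

No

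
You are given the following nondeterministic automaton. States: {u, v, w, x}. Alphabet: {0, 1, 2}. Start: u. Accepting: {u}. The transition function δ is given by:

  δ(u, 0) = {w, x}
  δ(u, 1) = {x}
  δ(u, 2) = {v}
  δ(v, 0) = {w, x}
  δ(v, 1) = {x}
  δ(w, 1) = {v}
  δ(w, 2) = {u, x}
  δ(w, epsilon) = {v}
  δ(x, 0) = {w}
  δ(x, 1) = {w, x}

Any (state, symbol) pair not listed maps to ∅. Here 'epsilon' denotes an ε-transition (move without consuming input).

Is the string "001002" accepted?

Yes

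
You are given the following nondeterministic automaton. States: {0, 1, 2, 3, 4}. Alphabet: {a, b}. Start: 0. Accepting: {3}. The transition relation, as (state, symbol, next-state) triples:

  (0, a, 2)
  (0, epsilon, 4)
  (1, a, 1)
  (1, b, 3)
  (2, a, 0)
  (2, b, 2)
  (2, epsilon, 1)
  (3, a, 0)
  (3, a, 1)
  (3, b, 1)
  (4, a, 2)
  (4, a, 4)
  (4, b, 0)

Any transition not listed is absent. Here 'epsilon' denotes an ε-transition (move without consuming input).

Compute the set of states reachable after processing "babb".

{0, 1, 2, 3, 4}

Start: ε-closure({0}) = {0, 4}.
Read 'b': {0, 4} → {0, 4}.
Read 'a': {0, 4} → {1, 2, 4}.
Read 'b': {1, 2, 4} → {0, 1, 2, 3, 4}.
Read 'b': {0, 1, 2, 3, 4} → {0, 1, 2, 3, 4}.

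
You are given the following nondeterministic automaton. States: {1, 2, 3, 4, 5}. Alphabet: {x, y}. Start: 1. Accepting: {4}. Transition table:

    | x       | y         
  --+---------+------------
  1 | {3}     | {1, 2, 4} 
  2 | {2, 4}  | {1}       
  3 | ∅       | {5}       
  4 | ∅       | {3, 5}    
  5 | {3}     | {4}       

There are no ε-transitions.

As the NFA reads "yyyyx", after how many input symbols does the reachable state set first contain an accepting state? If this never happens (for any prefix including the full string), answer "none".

1

Start in {1}.
Read 'y': 1→{1, 2, 4}; now {1, 2, 4}.
None of the earlier sets intersect F, but {1, 2, 4} does.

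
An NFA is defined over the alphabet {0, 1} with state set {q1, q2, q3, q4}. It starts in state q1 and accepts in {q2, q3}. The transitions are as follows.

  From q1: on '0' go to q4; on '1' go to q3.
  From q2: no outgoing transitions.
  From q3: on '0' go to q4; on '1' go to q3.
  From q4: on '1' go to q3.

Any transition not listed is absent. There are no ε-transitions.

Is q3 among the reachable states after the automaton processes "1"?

Start in {q1}.
Read '1': q1→{q3}; now {q3}.
State q3 is in {q3}.

Yes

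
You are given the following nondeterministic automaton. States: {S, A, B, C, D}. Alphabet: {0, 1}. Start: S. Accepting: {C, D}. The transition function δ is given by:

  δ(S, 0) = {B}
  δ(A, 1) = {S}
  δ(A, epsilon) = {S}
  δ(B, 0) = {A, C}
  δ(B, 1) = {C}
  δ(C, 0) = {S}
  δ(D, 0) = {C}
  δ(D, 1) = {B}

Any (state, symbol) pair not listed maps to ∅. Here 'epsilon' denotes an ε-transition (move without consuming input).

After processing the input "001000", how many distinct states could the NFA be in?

2

Start in {S}.
Read '0': S→{B}; now {B}.
Read '0': B→{A, C}; union {A, C}; ε-closure = {S, A, C}.
Read '1': S→∅, A→{S}, C→∅; now {S}.
Read '0': S→{B}; now {B}.
Read '0': B→{A, C}; union {A, C}; ε-closure = {S, A, C}.
Read '0': S→{B}, A→∅, C→{S}; now {S, B}.
That set has 2 states.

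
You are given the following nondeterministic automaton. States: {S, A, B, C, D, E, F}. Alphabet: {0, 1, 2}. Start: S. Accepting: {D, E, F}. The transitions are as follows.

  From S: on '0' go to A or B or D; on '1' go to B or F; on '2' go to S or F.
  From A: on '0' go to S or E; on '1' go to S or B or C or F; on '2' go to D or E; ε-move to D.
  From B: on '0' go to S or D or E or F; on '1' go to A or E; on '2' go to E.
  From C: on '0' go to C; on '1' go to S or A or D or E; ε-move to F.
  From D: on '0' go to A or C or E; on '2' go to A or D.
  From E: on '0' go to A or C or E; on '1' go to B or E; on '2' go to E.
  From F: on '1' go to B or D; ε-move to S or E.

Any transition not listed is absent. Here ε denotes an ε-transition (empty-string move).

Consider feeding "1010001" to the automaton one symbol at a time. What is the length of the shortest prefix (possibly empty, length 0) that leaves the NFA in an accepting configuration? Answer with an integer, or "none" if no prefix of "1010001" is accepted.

1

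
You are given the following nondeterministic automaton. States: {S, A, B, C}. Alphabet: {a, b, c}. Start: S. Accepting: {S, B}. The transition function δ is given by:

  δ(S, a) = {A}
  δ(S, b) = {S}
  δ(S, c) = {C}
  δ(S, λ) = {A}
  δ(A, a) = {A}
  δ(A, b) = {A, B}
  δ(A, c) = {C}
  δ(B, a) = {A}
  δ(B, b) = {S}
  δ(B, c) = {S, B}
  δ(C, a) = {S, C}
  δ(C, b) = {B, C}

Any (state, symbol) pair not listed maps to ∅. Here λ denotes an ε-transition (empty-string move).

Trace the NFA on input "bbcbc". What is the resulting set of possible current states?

{S, A, B, C}

Start: ε-closure({S}) = {S, A}.
Read 'b': {S, A} → {S, A, B}.
Read 'b': {S, A, B} → {S, A, B}.
Read 'c': {S, A, B} → {S, A, B, C}.
Read 'b': {S, A, B, C} → {S, A, B, C}.
Read 'c': {S, A, B, C} → {S, A, B, C}.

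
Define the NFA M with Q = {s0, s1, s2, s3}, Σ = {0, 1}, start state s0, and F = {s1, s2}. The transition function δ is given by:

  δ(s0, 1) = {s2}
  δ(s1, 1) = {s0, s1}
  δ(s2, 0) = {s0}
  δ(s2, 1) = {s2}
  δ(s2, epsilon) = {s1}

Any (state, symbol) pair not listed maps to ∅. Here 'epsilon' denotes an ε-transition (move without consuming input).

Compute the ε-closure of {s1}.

{s1}

Begin with {s1}.
No ε-moves leave this set, so the closure equals the set itself.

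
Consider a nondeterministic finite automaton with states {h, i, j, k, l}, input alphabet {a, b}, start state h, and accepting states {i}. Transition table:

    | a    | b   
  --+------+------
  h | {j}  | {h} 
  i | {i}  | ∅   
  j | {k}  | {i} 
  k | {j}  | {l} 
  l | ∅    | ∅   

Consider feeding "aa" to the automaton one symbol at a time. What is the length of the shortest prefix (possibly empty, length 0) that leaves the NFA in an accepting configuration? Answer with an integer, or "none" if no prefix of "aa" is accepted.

none

Start in {h}.
Read 'a': h→{j}; now {j}.
Read 'a': j→{k}; now {k}.
No reachable set along the way intersects F.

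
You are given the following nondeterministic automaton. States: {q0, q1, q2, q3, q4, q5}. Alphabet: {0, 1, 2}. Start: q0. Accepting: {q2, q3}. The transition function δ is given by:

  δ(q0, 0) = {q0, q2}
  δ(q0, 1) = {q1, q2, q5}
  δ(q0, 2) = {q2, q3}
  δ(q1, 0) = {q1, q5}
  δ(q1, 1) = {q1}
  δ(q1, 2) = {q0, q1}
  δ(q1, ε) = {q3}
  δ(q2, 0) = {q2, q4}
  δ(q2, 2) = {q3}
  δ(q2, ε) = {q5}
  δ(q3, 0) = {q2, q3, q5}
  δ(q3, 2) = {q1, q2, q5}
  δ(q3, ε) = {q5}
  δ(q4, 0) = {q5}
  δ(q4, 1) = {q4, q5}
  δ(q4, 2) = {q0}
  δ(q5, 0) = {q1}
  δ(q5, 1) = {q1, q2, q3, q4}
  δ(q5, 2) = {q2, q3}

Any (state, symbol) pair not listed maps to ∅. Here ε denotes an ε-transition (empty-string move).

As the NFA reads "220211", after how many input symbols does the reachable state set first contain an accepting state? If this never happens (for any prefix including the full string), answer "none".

1

Start in {q0}.
Read '2': q0→{q2, q3}; union {q2, q3}; ε-closure = {q2, q3, q5}.
None of the earlier sets intersect F, but {q2, q3, q5} does.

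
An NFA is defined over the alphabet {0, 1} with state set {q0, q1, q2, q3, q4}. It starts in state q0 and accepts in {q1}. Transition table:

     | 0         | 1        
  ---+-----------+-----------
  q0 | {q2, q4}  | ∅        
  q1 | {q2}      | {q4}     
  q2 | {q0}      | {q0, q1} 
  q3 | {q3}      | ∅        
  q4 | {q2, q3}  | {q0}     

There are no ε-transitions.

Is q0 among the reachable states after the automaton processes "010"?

No

Start in {q0}.
Read '0': {q0} → {q2, q4}.
Read '1': {q2, q4} → {q0, q1}.
Read '0': {q0, q1} → {q2, q4}.
State q0 is not in {q2, q4}.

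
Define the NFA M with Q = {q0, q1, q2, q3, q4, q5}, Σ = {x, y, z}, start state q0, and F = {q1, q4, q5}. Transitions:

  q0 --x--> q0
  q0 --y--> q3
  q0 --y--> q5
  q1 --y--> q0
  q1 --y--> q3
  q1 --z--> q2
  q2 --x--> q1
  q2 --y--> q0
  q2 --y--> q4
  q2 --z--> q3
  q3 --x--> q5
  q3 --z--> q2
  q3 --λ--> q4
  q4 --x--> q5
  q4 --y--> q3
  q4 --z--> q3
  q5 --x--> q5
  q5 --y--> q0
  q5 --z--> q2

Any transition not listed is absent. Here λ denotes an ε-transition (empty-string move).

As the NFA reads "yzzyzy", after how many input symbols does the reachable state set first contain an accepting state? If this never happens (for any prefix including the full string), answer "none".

1

Start in {q0}.
Read 'y': {q0} → {q3, q4, q5}.
None of the earlier sets intersect F, but {q3, q4, q5} does.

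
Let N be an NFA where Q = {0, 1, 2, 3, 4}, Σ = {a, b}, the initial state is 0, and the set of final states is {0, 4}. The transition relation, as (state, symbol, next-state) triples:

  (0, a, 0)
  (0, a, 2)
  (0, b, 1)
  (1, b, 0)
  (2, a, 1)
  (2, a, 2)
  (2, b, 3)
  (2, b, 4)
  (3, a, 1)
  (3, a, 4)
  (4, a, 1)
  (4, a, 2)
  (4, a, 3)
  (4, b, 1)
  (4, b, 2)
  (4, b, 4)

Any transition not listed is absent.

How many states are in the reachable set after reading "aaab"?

Start in {0}.
Read 'a': 0→{0, 2}; now {0, 2}.
Read 'a': 0→{0, 2}, 2→{1, 2}; now {0, 1, 2}.
Read 'a': 0→{0, 2}, 1→∅, 2→{1, 2}; now {0, 1, 2}.
Read 'b': 0→{1}, 1→{0}, 2→{3, 4}; now {0, 1, 3, 4}.
That set has 4 states.

4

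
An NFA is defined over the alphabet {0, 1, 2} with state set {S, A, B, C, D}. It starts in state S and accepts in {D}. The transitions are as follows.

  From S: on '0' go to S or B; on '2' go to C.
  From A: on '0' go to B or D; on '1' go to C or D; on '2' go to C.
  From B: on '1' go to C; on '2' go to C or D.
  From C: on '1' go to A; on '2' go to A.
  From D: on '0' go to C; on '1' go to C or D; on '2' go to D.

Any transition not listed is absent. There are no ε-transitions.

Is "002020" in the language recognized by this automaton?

Yes

Start in {S}.
Read '0': S→{S, B}; now {S, B}.
Read '0': S→{S, B}, B→∅; now {S, B}.
Read '2': S→{C}, B→{C, D}; now {C, D}.
Read '0': C→∅, D→{C}; now {C}.
Read '2': C→{A}; now {A}.
Read '0': A→{B, D}; now {B, D}.
The final set {B, D} contains the accepting state D.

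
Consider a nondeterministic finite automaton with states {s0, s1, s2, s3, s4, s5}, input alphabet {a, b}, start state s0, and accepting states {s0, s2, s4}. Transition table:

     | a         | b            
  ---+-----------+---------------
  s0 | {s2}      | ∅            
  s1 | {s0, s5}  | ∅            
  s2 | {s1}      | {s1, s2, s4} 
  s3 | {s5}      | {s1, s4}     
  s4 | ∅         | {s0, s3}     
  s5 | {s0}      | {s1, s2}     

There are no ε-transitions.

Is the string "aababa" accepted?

Start in {s0}.
Read 'a': s0→{s2}; now {s2}.
Read 'a': s2→{s1}; now {s1}.
Read 'b': s1→∅; now ∅.
The set is empty and remains empty for the remaining 3 symbols.
The final set ∅ contains no accepting state.

No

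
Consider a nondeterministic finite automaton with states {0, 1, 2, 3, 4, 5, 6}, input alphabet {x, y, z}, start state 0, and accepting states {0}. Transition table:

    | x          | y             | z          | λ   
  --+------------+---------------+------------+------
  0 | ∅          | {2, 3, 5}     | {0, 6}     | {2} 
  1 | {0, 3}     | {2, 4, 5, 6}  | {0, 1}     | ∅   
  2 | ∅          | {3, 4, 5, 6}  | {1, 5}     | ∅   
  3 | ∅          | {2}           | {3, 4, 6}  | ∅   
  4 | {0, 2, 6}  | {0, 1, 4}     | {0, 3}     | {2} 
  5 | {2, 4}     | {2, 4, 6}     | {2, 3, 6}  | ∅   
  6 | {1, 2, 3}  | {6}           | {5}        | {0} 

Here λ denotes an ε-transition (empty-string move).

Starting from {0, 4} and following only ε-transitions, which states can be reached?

{0, 2, 4}

Begin with {0, 4}.
ε-move 0 → 2; add 2.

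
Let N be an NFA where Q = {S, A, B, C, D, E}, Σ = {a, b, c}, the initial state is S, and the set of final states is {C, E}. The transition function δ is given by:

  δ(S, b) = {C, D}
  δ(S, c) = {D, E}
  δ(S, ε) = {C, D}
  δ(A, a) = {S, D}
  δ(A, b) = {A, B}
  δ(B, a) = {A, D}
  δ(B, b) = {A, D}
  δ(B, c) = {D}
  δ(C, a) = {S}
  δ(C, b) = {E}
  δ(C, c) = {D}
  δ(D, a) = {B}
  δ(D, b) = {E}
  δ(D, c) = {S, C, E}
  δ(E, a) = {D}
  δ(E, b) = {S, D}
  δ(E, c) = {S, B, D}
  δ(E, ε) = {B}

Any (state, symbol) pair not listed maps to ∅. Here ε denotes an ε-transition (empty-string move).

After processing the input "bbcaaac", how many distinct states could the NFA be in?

Start: ε-closure({S}) = {S, C, D}.
Read 'b': {S, C, D} → {B, C, D, E}.
Read 'b': {B, C, D, E} → {S, A, B, C, D, E}.
Read 'c': {S, A, B, C, D, E} → {S, B, C, D, E}.
Read 'a': {S, B, C, D, E} → {S, A, B, C, D}.
Read 'a': {S, A, B, C, D} → {S, A, B, C, D}.
Read 'a': {S, A, B, C, D} → {S, A, B, C, D}.
Read 'c': {S, A, B, C, D} → {S, B, C, D, E}.
That set has 5 states.

5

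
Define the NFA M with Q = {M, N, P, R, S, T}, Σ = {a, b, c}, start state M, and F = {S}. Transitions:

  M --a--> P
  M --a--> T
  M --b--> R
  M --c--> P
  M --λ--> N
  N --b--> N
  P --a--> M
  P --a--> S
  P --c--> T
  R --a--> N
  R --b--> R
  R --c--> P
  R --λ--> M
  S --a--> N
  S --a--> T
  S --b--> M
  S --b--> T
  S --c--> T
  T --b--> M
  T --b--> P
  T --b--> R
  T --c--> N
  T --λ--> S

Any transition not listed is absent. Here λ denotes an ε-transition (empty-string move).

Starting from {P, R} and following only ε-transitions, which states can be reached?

Begin with {P, R}.
ε-move R → M; add M.
ε-move M → N; add N.

{M, N, P, R}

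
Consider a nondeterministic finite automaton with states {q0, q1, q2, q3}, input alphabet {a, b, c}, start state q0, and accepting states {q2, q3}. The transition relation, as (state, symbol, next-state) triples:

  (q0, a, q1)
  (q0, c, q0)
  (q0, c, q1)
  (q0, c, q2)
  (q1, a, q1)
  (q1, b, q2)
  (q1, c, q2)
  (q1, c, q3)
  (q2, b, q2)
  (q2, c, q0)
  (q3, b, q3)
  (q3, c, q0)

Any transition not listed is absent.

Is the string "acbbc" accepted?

Start in {q0}.
Read 'a': {q0} → {q1}.
Read 'c': {q1} → {q2, q3}.
Read 'b': {q2, q3} → {q2, q3}.
Read 'b': {q2, q3} → {q2, q3}.
Read 'c': {q2, q3} → {q0}.
The final set {q0} contains no accepting state.

No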